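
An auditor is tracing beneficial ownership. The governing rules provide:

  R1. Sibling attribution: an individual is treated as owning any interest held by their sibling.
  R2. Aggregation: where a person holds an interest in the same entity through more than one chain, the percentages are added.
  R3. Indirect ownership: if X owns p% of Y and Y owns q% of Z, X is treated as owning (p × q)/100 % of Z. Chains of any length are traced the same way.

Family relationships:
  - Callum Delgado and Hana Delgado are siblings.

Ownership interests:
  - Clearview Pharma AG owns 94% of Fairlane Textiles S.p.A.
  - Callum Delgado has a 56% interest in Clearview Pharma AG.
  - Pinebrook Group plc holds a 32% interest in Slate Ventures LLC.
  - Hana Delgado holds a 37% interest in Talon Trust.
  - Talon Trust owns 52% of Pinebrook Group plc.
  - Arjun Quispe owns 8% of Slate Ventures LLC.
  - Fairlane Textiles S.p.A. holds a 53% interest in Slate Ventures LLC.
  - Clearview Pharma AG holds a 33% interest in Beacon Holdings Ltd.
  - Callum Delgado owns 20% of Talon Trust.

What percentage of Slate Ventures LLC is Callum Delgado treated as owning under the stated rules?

By sibling attribution (R1), Callum Delgado is treated as also owning Hana Delgado's interest in Talon Trust, giving 20% + 37% = 57%.
Chain via Talon Trust → Pinebrook Group plc (R3): 57% × 52% × 32% = 9.4848% of Slate Ventures LLC.
Chain via Clearview Pharma AG → Fairlane Textiles S.p.A. (R3): 56% × 94% × 53% = 27.8992% of Slate Ventures LLC.
Aggregating (R2): 9.4848% + 27.8992% = 37.384%.

37.384%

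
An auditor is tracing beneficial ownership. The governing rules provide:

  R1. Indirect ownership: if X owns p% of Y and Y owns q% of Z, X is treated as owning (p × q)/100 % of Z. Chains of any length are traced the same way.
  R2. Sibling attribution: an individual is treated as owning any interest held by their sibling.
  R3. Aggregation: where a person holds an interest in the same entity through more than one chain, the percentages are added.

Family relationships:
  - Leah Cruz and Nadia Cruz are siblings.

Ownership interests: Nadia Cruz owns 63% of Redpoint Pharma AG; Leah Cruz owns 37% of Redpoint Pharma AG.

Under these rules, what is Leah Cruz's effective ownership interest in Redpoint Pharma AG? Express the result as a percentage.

By sibling attribution (R2), Leah Cruz is treated as also owning Nadia Cruz's interest in Redpoint Pharma AG, giving 37% + 63% = 100%.
Direct interest in Redpoint Pharma AG: 100%.

100%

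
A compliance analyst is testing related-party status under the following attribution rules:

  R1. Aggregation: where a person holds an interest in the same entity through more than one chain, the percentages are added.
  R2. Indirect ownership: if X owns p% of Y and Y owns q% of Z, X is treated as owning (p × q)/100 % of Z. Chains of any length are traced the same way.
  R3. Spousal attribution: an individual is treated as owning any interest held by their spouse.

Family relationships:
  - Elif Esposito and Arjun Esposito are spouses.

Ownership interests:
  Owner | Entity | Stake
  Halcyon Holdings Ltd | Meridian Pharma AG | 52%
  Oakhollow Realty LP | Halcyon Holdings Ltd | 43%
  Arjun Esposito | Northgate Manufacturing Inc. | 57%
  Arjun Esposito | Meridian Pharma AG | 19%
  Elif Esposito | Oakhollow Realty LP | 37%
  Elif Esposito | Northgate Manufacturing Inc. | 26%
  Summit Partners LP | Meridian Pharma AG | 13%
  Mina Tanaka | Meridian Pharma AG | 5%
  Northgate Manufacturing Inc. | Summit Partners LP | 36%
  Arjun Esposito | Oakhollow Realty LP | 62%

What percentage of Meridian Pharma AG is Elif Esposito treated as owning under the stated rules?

45.0208%

By spousal attribution (R3), Elif Esposito is treated as also owning Arjun Esposito's interest in Oakhollow Realty LP, giving 37% + 62% = 99%.
By spousal attribution (R3), Elif Esposito is treated as also owning Arjun Esposito's interest in Northgate Manufacturing Inc, giving 26% + 57% = 83%.
By spousal attribution (R3), Elif Esposito is treated as owning Arjun Esposito's 19% interest in Meridian Pharma AG.
Chain via Oakhollow Realty LP → Halcyon Holdings Ltd (R2): 99% × 43% × 52% = 22.1364% of Meridian Pharma AG.
Chain via Northgate Manufacturing Inc. → Summit Partners LP (R2): 83% × 36% × 13% = 3.8844% of Meridian Pharma AG.
Direct interest in Meridian Pharma AG: 19%.
Aggregating (R1): 22.1364% + 3.8844% + 19% = 45.0208%.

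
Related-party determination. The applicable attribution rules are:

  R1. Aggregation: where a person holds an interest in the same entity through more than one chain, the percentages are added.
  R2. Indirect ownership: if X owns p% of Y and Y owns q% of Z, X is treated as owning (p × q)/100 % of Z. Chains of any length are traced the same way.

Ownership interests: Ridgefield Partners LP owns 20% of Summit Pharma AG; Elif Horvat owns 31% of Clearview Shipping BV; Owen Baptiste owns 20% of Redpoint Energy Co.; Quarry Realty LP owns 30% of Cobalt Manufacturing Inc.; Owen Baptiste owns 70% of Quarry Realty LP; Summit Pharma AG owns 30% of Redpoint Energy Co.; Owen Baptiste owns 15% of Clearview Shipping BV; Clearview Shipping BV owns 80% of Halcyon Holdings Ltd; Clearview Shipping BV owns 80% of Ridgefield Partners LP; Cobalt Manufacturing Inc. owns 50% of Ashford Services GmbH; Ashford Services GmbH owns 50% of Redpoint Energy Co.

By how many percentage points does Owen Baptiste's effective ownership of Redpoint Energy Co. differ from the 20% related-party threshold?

Chain via Clearview Shipping BV → Ridgefield Partners LP → Summit Pharma AG (R2): 15% × 80% × 20% × 30% = 0.72% of Redpoint Energy Co.
Chain via Quarry Realty LP → Cobalt Manufacturing Inc. → Ashford Services GmbH (R2): 70% × 30% × 50% × 50% = 5.25% of Redpoint Energy Co.
Direct interest in Redpoint Energy Co: 20%.
Aggregating (R1): 0.72% + 5.25% + 20% = 25.97%.
25.97% exceeds the 20% threshold by 5.97 percentage points.

5.97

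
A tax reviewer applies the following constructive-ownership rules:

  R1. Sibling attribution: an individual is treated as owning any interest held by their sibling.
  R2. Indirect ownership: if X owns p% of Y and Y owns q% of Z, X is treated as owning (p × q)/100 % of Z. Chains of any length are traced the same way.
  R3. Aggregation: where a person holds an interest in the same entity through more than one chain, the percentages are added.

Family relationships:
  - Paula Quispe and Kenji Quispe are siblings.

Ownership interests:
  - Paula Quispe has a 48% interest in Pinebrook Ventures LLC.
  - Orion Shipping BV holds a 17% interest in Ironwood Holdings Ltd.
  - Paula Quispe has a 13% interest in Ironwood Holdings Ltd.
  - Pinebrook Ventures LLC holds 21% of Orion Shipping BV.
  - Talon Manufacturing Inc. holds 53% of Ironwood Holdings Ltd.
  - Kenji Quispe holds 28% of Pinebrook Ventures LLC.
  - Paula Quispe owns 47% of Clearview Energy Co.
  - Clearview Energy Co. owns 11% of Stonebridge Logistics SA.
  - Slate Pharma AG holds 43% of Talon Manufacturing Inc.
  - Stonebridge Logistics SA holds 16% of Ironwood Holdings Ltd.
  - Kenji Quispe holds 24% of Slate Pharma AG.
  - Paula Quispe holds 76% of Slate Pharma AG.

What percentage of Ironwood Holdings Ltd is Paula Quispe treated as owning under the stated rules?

39.3304%

By sibling attribution (R1), Paula Quispe is treated as also owning Kenji Quispe's interest in Pinebrook Ventures LLC, giving 48% + 28% = 76%.
By sibling attribution (R1), Paula Quispe is treated as also owning Kenji Quispe's interest in Slate Pharma AG, giving 76% + 24% = 100%.
Chain via Pinebrook Ventures LLC → Orion Shipping BV (R2): 76% × 21% × 17% = 2.7132% of Ironwood Holdings Ltd.
Chain via Clearview Energy Co. → Stonebridge Logistics SA (R2): 47% × 11% × 16% = 0.8272% of Ironwood Holdings Ltd.
Chain via Slate Pharma AG → Talon Manufacturing Inc. (R2): 100% × 43% × 53% = 22.79% of Ironwood Holdings Ltd.
Direct interest in Ironwood Holdings Ltd: 13%.
Aggregating (R3): 2.7132% + 0.8272% + 22.79% + 13% = 39.3304%.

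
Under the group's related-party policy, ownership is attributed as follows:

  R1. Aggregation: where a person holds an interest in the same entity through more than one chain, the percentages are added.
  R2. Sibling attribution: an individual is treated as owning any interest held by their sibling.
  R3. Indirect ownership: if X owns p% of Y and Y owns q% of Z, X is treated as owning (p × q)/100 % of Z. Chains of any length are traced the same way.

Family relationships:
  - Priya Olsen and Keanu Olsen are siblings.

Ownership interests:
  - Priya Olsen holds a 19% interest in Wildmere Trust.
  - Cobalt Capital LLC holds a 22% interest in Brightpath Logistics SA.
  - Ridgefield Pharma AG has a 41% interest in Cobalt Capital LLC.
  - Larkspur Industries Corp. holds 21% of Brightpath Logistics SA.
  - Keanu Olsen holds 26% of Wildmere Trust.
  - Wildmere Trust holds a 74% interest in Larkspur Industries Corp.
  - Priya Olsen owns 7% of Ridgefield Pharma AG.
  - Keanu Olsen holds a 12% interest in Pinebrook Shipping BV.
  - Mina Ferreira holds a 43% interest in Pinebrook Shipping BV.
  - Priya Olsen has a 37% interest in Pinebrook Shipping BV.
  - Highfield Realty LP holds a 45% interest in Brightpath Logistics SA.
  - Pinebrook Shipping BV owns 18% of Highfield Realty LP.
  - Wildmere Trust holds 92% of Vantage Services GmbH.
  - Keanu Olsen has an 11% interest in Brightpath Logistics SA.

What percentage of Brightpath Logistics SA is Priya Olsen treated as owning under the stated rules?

22.5934%

By sibling attribution (R2), Priya Olsen is treated as also owning Keanu Olsen's interest in Pinebrook Shipping BV, giving 37% + 12% = 49%.
By sibling attribution (R2), Priya Olsen is treated as also owning Keanu Olsen's interest in Wildmere Trust, giving 19% + 26% = 45%.
By sibling attribution (R2), Priya Olsen is treated as owning Keanu Olsen's 11% interest in Brightpath Logistics SA.
Chain via Pinebrook Shipping BV → Highfield Realty LP (R3): 49% × 18% × 45% = 3.969% of Brightpath Logistics SA.
Chain via Wildmere Trust → Larkspur Industries Corp. (R3): 45% × 74% × 21% = 6.993% of Brightpath Logistics SA.
Chain via Ridgefield Pharma AG → Cobalt Capital LLC (R3): 7% × 41% × 22% = 0.6314% of Brightpath Logistics SA.
Direct interest in Brightpath Logistics SA: 11%.
Aggregating (R1): 3.969% + 6.993% + 0.6314% + 11% = 22.5934%.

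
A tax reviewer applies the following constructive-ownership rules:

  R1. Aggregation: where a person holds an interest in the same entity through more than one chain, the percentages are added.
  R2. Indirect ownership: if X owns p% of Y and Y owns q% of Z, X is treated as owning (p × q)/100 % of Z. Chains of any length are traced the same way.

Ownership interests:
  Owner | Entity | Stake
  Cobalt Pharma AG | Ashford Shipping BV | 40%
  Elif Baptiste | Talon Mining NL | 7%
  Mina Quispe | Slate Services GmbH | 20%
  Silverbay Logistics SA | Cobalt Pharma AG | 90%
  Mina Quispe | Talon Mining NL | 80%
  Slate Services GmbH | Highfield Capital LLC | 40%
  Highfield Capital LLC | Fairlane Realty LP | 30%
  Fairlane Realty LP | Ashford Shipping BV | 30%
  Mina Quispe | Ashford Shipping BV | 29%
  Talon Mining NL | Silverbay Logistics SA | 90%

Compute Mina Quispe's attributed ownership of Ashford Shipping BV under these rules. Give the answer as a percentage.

Chain via Slate Services GmbH → Highfield Capital LLC → Fairlane Realty LP (R2): 20% × 40% × 30% × 30% = 0.72% of Ashford Shipping BV.
Chain via Talon Mining NL → Silverbay Logistics SA → Cobalt Pharma AG (R2): 80% × 90% × 90% × 40% = 25.92% of Ashford Shipping BV.
Direct interest in Ashford Shipping BV: 29%.
Aggregating (R1): 0.72% + 25.92% + 29% = 55.64%.

55.64%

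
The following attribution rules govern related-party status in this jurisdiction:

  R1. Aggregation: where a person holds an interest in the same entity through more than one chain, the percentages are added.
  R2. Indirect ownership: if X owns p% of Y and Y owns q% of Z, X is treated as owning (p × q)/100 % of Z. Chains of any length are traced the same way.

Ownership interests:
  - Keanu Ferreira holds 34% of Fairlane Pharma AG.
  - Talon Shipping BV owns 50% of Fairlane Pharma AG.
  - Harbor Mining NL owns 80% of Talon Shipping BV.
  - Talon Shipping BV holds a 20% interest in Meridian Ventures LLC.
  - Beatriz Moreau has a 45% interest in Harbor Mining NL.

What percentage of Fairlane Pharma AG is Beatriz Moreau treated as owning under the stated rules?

18%

Chain via Harbor Mining NL → Talon Shipping BV (R2): 45% × 80% × 50% = 18% of Fairlane Pharma AG.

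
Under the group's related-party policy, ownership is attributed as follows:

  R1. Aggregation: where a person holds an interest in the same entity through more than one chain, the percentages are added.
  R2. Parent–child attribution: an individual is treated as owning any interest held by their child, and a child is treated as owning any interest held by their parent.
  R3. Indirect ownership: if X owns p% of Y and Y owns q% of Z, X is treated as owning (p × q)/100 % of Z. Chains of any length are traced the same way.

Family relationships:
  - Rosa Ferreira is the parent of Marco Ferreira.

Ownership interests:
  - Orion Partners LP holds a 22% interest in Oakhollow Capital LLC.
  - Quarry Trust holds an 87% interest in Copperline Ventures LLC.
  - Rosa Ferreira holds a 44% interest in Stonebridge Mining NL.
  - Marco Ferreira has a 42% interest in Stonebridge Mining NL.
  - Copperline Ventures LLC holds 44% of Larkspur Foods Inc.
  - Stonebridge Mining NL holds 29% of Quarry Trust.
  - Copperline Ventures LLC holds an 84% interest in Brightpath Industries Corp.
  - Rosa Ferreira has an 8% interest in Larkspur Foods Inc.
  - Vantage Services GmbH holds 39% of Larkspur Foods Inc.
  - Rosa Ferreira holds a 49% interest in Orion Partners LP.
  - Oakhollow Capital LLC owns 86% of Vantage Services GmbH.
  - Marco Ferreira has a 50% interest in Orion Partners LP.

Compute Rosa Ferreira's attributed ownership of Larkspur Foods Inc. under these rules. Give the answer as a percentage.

By parent–child attribution (R2), Rosa Ferreira is treated as also owning Marco Ferreira's interest in Orion Partners LP, giving 49% + 50% = 99%.
By parent–child attribution (R2), Rosa Ferreira is treated as also owning Marco Ferreira's interest in Stonebridge Mining NL, giving 44% + 42% = 86%.
Chain via Orion Partners LP → Oakhollow Capital LLC → Vantage Services GmbH (R3): 99% × 22% × 86% × 39% = 7.305012% of Larkspur Foods Inc.
Chain via Stonebridge Mining NL → Quarry Trust → Copperline Ventures LLC (R3): 86% × 29% × 87% × 44% = 9.547032% of Larkspur Foods Inc.
Direct interest in Larkspur Foods Inc: 8%.
Aggregating (R1): 7.305012% + 9.547032% + 8% = 24.852044%.

24.852044%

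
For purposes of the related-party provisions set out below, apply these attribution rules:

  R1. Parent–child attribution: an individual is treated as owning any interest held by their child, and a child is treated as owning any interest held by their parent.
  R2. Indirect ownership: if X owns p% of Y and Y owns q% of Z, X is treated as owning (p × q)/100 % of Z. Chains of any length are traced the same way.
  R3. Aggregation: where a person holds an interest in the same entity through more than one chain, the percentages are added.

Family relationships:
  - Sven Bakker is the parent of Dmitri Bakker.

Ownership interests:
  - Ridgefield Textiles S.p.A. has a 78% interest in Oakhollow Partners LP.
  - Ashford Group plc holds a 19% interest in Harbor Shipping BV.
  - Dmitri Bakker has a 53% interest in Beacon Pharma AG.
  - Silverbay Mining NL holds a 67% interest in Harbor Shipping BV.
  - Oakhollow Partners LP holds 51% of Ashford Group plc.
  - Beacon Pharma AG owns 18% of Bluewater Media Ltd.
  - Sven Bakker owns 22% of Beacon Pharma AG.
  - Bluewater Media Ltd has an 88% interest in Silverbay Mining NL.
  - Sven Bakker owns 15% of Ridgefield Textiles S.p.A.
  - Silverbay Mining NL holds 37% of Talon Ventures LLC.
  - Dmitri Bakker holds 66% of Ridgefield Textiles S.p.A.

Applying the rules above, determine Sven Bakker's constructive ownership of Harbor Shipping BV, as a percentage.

By parent–child attribution (R1), Sven Bakker is treated as also owning Dmitri Bakker's interest in Beacon Pharma AG, giving 22% + 53% = 75%.
By parent–child attribution (R1), Sven Bakker is treated as also owning Dmitri Bakker's interest in Ridgefield Textiles S.p.A, giving 15% + 66% = 81%.
Chain via Beacon Pharma AG → Bluewater Media Ltd → Silverbay Mining NL (R2): 75% × 18% × 88% × 67% = 7.9596% of Harbor Shipping BV.
Chain via Ridgefield Textiles S.p.A. → Oakhollow Partners LP → Ashford Group plc (R2): 81% × 78% × 51% × 19% = 6.122142% of Harbor Shipping BV.
Aggregating (R3): 7.9596% + 6.122142% = 14.081742%.

14.081742%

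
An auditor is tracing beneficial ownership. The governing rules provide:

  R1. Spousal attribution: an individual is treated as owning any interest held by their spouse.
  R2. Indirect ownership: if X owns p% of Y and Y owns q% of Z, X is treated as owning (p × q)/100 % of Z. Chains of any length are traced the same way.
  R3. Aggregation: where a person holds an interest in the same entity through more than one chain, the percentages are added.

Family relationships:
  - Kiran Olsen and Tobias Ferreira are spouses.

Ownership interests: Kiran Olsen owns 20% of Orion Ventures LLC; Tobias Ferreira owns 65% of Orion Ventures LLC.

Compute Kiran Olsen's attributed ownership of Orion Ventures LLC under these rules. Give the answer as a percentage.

85%

By spousal attribution (R1), Kiran Olsen is treated as also owning Tobias Ferreira's interest in Orion Ventures LLC, giving 20% + 65% = 85%.
Direct interest in Orion Ventures LLC: 85%.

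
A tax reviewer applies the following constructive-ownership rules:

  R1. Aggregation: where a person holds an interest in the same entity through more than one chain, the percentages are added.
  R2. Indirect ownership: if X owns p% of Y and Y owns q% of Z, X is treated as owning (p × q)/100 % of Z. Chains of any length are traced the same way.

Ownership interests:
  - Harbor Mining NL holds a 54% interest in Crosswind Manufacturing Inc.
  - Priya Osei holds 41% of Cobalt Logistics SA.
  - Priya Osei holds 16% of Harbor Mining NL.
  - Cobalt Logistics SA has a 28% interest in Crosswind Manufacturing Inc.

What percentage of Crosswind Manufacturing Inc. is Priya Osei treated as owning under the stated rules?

20.12%

Chain via Harbor Mining NL (R2): 16% × 54% = 8.64% of Crosswind Manufacturing Inc.
Chain via Cobalt Logistics SA (R2): 41% × 28% = 11.48% of Crosswind Manufacturing Inc.
Aggregating (R1): 8.64% + 11.48% = 20.12%.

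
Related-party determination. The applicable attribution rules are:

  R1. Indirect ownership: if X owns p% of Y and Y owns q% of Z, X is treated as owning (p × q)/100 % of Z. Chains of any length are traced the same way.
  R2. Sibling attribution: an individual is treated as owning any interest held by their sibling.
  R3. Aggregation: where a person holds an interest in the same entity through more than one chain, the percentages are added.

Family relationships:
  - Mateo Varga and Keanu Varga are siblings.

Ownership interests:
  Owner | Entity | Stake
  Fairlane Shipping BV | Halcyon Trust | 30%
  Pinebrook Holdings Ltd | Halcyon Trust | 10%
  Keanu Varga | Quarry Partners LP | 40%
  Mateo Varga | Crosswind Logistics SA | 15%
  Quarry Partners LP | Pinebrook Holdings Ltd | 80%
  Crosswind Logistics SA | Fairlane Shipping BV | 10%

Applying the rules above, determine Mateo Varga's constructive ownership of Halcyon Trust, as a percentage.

By sibling attribution (R2), Mateo Varga is treated as owning Keanu Varga's 40% interest in Quarry Partners LP.
Chain via Crosswind Logistics SA → Fairlane Shipping BV (R1): 15% × 10% × 30% = 0.45% of Halcyon Trust.
Chain via Quarry Partners LP → Pinebrook Holdings Ltd (R1): 40% × 80% × 10% = 3.2% of Halcyon Trust.
Aggregating (R3): 0.45% + 3.2% = 3.65%.

3.65%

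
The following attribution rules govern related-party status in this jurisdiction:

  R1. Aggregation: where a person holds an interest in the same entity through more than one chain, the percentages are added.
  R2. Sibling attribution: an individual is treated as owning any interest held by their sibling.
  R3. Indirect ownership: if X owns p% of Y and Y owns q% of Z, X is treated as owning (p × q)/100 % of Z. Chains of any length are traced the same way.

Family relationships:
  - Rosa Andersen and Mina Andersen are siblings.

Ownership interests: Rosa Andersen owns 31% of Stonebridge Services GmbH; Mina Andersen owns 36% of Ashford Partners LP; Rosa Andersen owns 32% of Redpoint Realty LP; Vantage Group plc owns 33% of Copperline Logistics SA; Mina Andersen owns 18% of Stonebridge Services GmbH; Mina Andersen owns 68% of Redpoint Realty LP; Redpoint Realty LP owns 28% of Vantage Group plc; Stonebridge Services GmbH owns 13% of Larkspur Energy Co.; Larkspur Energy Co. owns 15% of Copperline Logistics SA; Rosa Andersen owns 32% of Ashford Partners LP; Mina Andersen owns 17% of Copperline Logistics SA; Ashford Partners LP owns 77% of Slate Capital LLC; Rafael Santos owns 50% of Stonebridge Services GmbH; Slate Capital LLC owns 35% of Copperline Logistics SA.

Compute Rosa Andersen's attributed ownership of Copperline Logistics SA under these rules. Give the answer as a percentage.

45.5215%

By sibling attribution (R2), Rosa Andersen is treated as also owning Mina Andersen's interest in Ashford Partners LP, giving 32% + 36% = 68%.
By sibling attribution (R2), Rosa Andersen is treated as also owning Mina Andersen's interest in Redpoint Realty LP, giving 32% + 68% = 100%.
By sibling attribution (R2), Rosa Andersen is treated as also owning Mina Andersen's interest in Stonebridge Services GmbH, giving 31% + 18% = 49%.
By sibling attribution (R2), Rosa Andersen is treated as owning Mina Andersen's 17% interest in Copperline Logistics SA.
Chain via Ashford Partners LP → Slate Capital LLC (R3): 68% × 77% × 35% = 18.326% of Copperline Logistics SA.
Chain via Redpoint Realty LP → Vantage Group plc (R3): 100% × 28% × 33% = 9.24% of Copperline Logistics SA.
Chain via Stonebridge Services GmbH → Larkspur Energy Co. (R3): 49% × 13% × 15% = 0.9555% of Copperline Logistics SA.
Direct interest in Copperline Logistics SA: 17%.
Aggregating (R1): 18.326% + 9.24% + 0.9555% + 17% = 45.5215%.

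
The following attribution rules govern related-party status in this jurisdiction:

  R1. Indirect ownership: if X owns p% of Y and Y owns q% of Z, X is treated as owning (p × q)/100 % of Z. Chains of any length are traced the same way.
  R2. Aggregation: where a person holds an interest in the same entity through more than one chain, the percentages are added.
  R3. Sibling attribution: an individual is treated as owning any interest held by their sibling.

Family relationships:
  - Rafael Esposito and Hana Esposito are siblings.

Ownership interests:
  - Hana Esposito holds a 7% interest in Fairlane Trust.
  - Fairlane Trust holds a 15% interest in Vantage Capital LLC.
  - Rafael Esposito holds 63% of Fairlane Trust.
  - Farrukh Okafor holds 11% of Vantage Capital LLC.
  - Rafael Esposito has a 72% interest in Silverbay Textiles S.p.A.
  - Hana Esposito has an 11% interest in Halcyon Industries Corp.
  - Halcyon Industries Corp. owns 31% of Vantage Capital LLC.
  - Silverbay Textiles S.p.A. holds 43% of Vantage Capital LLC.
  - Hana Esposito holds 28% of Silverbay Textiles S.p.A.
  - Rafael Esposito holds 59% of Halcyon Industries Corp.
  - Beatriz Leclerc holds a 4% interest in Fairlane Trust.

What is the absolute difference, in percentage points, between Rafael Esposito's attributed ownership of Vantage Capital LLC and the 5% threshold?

70.2

By sibling attribution (R3), Rafael Esposito is treated as also owning Hana Esposito's interest in Fairlane Trust, giving 63% + 7% = 70%.
By sibling attribution (R3), Rafael Esposito is treated as also owning Hana Esposito's interest in Halcyon Industries Corp, giving 59% + 11% = 70%.
By sibling attribution (R3), Rafael Esposito is treated as also owning Hana Esposito's interest in Silverbay Textiles S.p.A, giving 72% + 28% = 100%.
Chain via Fairlane Trust (R1): 70% × 15% = 10.5% of Vantage Capital LLC.
Chain via Halcyon Industries Corp. (R1): 70% × 31% = 21.7% of Vantage Capital LLC.
Chain via Silverbay Textiles S.p.A. (R1): 100% × 43% = 43% of Vantage Capital LLC.
Aggregating (R2): 10.5% + 21.7% + 43% = 75.2%.
75.2% exceeds the 5% threshold by 70.2 percentage points.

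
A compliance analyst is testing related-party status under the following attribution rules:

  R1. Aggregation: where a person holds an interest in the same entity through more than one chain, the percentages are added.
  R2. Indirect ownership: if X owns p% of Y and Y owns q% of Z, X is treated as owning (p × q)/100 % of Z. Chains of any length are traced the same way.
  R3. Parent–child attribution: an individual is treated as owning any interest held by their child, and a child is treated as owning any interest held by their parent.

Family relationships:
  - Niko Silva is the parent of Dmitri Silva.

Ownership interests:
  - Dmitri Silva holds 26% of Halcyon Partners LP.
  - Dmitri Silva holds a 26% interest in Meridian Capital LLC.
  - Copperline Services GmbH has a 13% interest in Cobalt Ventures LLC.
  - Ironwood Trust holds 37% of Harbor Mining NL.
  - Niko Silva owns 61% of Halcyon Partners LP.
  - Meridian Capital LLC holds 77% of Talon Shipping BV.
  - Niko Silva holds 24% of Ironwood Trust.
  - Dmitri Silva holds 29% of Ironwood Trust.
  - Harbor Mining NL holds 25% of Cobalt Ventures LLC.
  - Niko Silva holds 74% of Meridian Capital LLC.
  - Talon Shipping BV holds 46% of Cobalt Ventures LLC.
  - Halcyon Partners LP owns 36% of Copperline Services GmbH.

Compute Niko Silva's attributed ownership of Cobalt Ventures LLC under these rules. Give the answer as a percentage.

44.3941%

By parent–child attribution (R3), Niko Silva is treated as also owning Dmitri Silva's interest in Meridian Capital LLC, giving 74% + 26% = 100%.
By parent–child attribution (R3), Niko Silva is treated as also owning Dmitri Silva's interest in Ironwood Trust, giving 24% + 29% = 53%.
By parent–child attribution (R3), Niko Silva is treated as also owning Dmitri Silva's interest in Halcyon Partners LP, giving 61% + 26% = 87%.
Chain via Meridian Capital LLC → Talon Shipping BV (R2): 100% × 77% × 46% = 35.42% of Cobalt Ventures LLC.
Chain via Ironwood Trust → Harbor Mining NL (R2): 53% × 37% × 25% = 4.9025% of Cobalt Ventures LLC.
Chain via Halcyon Partners LP → Copperline Services GmbH (R2): 87% × 36% × 13% = 4.0716% of Cobalt Ventures LLC.
Aggregating (R1): 35.42% + 4.9025% + 4.0716% = 44.3941%.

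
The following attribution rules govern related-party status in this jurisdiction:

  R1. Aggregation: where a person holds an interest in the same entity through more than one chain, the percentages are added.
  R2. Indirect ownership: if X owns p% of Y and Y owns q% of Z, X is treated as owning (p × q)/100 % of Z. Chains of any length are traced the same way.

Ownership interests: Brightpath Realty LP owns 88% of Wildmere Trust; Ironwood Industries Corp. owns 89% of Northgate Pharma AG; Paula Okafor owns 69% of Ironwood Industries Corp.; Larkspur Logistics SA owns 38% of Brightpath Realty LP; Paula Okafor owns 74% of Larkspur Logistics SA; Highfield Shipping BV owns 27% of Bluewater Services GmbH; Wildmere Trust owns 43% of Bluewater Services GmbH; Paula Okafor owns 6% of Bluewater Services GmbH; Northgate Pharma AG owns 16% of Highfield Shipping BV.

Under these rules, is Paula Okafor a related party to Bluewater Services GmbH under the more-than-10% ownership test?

Chain via Ironwood Industries Corp. → Northgate Pharma AG → Highfield Shipping BV (R2): 69% × 89% × 16% × 27% = 2.652912% of Bluewater Services GmbH.
Chain via Larkspur Logistics SA → Brightpath Realty LP → Wildmere Trust (R2): 74% × 38% × 88% × 43% = 10.640608% of Bluewater Services GmbH.
Direct interest in Bluewater Services GmbH: 6%.
Aggregating (R1): 2.652912% + 10.640608% + 6% = 19.29352%.
19.29352% exceeds the 10% threshold, so Paula is a related party to Bluewater Services GmbH.

Yes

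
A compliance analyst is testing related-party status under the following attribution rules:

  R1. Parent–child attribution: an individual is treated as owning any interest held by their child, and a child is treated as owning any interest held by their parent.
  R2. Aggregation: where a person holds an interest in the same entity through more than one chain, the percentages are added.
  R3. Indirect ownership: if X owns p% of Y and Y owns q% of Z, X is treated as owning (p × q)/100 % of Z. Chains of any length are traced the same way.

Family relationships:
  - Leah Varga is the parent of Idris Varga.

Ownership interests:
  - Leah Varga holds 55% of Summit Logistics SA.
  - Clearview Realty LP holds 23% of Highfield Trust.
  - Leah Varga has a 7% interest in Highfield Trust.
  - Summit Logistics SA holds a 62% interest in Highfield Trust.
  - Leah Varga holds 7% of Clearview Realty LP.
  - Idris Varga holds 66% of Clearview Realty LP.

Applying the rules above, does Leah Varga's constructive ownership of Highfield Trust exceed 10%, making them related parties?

By parent–child attribution (R1), Leah Varga is treated as also owning Idris Varga's interest in Clearview Realty LP, giving 7% + 66% = 73%.
Chain via Summit Logistics SA (R3): 55% × 62% = 34.1% of Highfield Trust.
Chain via Clearview Realty LP (R3): 73% × 23% = 16.79% of Highfield Trust.
Direct interest in Highfield Trust: 7%.
Aggregating (R2): 34.1% + 16.79% + 7% = 57.89%.
57.89% exceeds the 10% threshold, so Leah is a related party to Highfield Trust.

Yes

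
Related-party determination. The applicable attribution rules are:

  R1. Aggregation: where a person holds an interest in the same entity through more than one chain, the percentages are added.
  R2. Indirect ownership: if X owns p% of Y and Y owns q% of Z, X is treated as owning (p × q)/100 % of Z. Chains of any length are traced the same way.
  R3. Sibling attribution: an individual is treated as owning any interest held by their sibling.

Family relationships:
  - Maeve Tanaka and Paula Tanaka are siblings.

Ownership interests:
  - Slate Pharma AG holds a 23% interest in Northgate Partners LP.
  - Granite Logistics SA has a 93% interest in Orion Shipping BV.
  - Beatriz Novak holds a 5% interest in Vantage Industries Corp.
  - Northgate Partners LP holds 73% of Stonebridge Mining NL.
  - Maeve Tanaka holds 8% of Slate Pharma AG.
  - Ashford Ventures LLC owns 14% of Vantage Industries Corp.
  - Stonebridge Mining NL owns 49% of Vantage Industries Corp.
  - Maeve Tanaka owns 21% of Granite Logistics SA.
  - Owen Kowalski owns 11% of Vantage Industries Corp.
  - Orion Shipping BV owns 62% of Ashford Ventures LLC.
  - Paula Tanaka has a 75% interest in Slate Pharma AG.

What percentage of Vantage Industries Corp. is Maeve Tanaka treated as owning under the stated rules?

By sibling attribution (R3), Maeve Tanaka is treated as also owning Paula Tanaka's interest in Slate Pharma AG, giving 8% + 75% = 83%.
Chain via Slate Pharma AG → Northgate Partners LP → Stonebridge Mining NL (R2): 83% × 23% × 73% × 49% = 6.828493% of Vantage Industries Corp.
Chain via Granite Logistics SA → Orion Shipping BV → Ashford Ventures LLC (R2): 21% × 93% × 62% × 14% = 1.695204% of Vantage Industries Corp.
Aggregating (R1): 6.828493% + 1.695204% = 8.523697%.

8.523697%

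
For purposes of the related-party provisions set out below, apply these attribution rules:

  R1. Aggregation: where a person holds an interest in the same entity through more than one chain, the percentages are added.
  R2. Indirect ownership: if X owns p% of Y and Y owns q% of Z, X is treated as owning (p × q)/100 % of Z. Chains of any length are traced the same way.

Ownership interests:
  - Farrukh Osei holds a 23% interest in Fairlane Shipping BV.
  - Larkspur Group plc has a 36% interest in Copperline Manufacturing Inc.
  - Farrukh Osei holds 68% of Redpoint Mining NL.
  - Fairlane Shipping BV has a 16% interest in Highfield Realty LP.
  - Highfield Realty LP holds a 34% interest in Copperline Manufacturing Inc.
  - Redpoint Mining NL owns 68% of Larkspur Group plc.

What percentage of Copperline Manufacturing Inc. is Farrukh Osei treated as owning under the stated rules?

Chain via Fairlane Shipping BV → Highfield Realty LP (R2): 23% × 16% × 34% = 1.2512% of Copperline Manufacturing Inc.
Chain via Redpoint Mining NL → Larkspur Group plc (R2): 68% × 68% × 36% = 16.6464% of Copperline Manufacturing Inc.
Aggregating (R1): 1.2512% + 16.6464% = 17.8976%.

17.8976%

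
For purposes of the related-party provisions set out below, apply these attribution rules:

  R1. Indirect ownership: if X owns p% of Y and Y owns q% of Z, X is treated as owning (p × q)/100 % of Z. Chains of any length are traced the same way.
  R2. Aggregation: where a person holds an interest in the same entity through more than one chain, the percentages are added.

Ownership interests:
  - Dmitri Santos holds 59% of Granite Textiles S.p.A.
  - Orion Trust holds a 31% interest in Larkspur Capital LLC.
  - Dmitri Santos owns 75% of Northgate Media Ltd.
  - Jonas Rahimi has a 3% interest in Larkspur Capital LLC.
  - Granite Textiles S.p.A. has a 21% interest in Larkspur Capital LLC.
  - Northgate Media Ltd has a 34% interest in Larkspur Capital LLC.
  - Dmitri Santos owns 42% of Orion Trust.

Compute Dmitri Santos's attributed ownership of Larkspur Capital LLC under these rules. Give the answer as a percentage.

Chain via Granite Textiles S.p.A. (R1): 59% × 21% = 12.39% of Larkspur Capital LLC.
Chain via Orion Trust (R1): 42% × 31% = 13.02% of Larkspur Capital LLC.
Chain via Northgate Media Ltd (R1): 75% × 34% = 25.5% of Larkspur Capital LLC.
Aggregating (R2): 12.39% + 13.02% + 25.5% = 50.91%.

50.91%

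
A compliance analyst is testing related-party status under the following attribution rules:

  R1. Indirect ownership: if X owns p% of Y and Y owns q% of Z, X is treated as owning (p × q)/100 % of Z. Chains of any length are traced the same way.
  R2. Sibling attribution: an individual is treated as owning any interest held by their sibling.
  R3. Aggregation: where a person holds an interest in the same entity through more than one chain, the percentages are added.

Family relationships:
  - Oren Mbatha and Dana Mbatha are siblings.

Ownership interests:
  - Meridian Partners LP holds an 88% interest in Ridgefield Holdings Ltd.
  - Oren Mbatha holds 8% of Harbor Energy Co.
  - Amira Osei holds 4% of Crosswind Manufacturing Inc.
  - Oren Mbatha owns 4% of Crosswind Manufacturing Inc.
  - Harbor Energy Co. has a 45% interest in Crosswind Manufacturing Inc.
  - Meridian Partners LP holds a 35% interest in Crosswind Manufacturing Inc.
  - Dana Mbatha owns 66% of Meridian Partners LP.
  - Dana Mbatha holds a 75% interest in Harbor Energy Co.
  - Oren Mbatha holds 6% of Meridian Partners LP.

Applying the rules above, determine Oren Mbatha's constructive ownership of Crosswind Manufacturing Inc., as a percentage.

66.55%

By sibling attribution (R2), Oren Mbatha is treated as also owning Dana Mbatha's interest in Meridian Partners LP, giving 6% + 66% = 72%.
By sibling attribution (R2), Oren Mbatha is treated as also owning Dana Mbatha's interest in Harbor Energy Co, giving 8% + 75% = 83%.
Chain via Meridian Partners LP (R1): 72% × 35% = 25.2% of Crosswind Manufacturing Inc.
Chain via Harbor Energy Co. (R1): 83% × 45% = 37.35% of Crosswind Manufacturing Inc.
Direct interest in Crosswind Manufacturing Inc: 4%.
Aggregating (R3): 25.2% + 37.35% + 4% = 66.55%.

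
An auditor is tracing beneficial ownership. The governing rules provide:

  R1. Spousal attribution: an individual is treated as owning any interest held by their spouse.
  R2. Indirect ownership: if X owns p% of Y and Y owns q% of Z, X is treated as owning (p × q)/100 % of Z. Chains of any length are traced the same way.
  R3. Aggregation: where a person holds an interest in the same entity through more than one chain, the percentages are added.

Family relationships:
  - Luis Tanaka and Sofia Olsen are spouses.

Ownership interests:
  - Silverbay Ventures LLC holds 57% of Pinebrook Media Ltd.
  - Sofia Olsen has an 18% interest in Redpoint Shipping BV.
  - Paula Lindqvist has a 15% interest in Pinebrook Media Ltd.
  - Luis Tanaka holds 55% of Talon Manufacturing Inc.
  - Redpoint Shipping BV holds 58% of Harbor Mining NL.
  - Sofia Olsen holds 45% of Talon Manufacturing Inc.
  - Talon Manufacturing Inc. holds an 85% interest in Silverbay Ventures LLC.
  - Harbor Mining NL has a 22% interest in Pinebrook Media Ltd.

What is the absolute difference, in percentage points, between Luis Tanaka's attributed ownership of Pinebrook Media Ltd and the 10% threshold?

40.7468

By spousal attribution (R1), Luis Tanaka is treated as also owning Sofia Olsen's interest in Talon Manufacturing Inc, giving 55% + 45% = 100%.
By spousal attribution (R1), Luis Tanaka is treated as owning Sofia Olsen's 18% interest in Redpoint Shipping BV.
Chain via Talon Manufacturing Inc. → Silverbay Ventures LLC (R2): 100% × 85% × 57% = 48.45% of Pinebrook Media Ltd.
Chain via Redpoint Shipping BV → Harbor Mining NL (R2): 18% × 58% × 22% = 2.2968% of Pinebrook Media Ltd.
Aggregating (R3): 48.45% + 2.2968% = 50.7468%.
50.7468% exceeds the 10% threshold by 40.7468 percentage points.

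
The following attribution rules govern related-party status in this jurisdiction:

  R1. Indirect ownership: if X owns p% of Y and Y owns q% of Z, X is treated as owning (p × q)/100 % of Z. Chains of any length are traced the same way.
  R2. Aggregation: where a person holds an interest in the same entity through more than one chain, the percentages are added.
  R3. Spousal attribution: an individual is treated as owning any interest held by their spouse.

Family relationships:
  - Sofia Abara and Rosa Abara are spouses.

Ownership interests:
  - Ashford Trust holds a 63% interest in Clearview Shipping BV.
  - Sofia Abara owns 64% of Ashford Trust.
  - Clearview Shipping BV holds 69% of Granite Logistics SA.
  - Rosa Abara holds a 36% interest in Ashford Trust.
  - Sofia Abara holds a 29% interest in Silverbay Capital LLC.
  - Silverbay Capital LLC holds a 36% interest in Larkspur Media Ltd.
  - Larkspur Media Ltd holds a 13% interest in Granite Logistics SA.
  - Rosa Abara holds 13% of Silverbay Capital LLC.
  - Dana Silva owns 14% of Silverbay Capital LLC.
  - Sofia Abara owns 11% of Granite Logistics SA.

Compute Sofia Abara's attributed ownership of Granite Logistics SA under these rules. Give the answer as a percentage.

By spousal attribution (R3), Sofia Abara is treated as also owning Rosa Abara's interest in Ashford Trust, giving 64% + 36% = 100%.
By spousal attribution (R3), Sofia Abara is treated as also owning Rosa Abara's interest in Silverbay Capital LLC, giving 29% + 13% = 42%.
Chain via Ashford Trust → Clearview Shipping BV (R1): 100% × 63% × 69% = 43.47% of Granite Logistics SA.
Chain via Silverbay Capital LLC → Larkspur Media Ltd (R1): 42% × 36% × 13% = 1.9656% of Granite Logistics SA.
Direct interest in Granite Logistics SA: 11%.
Aggregating (R2): 43.47% + 1.9656% + 11% = 56.4356%.

56.4356%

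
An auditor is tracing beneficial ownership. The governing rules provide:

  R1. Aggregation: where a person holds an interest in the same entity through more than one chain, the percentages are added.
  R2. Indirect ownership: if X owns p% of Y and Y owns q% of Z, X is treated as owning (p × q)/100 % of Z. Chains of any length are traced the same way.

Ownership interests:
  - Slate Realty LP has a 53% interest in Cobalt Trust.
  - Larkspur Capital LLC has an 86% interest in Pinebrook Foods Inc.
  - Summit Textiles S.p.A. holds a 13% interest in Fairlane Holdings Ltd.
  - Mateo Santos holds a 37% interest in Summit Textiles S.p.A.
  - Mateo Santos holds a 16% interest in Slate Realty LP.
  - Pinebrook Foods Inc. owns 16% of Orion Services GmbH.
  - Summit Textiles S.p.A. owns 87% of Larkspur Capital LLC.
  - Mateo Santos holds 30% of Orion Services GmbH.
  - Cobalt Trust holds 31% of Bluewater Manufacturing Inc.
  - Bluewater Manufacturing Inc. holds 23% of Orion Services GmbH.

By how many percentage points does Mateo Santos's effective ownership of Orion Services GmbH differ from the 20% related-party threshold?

15.033968

Chain via Summit Textiles S.p.A. → Larkspur Capital LLC → Pinebrook Foods Inc. (R2): 37% × 87% × 86% × 16% = 4.429344% of Orion Services GmbH.
Chain via Slate Realty LP → Cobalt Trust → Bluewater Manufacturing Inc. (R2): 16% × 53% × 31% × 23% = 0.604624% of Orion Services GmbH.
Direct interest in Orion Services GmbH: 30%.
Aggregating (R1): 4.429344% + 0.604624% + 30% = 35.033968%.
35.033968% exceeds the 20% threshold by 15.033968 percentage points.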